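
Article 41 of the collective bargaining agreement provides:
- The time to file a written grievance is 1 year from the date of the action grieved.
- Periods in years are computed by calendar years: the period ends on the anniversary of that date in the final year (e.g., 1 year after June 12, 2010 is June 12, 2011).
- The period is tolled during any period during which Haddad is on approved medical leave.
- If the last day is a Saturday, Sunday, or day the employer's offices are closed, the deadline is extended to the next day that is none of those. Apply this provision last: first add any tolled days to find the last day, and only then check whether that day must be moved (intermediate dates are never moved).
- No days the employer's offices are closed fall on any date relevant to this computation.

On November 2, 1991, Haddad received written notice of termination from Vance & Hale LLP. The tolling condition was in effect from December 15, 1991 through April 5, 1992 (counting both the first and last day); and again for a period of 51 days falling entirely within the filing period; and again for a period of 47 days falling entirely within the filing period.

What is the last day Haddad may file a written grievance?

June 1, 1993

1 year after November 2, 1991 is November 2, 1992.
From December 15, 1991 through April 5, 1992 inclusive is 113 days; tolling adds 113 days: November 2, 1992 + 113 days = February 23, 1993.
Tolling adds 51 days: February 23, 1993 + 51 days = April 15, 1993.
Tolling adds 47 days: April 15, 1993 + 47 days = June 1, 1993.
June 1, 1993 is a Tuesday and not a day the employer's offices are closed, so no extension applies.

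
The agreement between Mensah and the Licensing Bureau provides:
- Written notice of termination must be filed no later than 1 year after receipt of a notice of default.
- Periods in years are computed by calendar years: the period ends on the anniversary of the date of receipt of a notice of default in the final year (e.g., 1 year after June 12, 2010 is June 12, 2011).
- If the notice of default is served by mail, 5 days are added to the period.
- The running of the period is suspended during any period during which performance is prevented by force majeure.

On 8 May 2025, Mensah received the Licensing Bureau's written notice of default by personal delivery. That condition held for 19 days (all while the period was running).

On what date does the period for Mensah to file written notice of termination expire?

1 year after 8 May 2025 is May 8, 2026.
Service was not by mail, so no mail extension applies.
Tolling adds 19 days: May 8, 2026 + 19 days = May 27, 2026.

May 27, 2026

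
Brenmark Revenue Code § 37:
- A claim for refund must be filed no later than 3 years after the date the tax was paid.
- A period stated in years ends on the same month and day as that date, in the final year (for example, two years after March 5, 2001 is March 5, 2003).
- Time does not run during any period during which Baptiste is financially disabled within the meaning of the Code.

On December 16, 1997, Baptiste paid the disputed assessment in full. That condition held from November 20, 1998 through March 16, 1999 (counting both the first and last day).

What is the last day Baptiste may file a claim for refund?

April 12, 2001

3 years after December 16, 1997 is December 16, 2000.
From November 20, 1998 through March 16, 1999 inclusive is 117 days; tolling adds 117 days: December 16, 2000 + 117 days = April 12, 2001.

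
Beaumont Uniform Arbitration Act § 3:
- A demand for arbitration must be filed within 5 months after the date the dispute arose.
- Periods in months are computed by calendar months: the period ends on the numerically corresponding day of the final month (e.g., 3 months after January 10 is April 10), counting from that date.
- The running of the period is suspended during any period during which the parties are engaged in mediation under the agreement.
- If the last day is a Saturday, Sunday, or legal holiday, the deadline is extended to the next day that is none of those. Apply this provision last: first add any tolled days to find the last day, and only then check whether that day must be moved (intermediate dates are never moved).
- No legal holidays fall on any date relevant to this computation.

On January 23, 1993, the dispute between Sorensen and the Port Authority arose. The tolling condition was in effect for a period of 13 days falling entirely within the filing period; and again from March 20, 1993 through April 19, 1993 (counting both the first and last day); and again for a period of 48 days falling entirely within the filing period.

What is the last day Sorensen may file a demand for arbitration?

September 23, 1993

5 months after January 23, 1993 is June 23, 1993.
Tolling adds 13 days: June 23, 1993 + 13 days = July 6, 1993.
From March 20, 1993 through April 19, 1993 inclusive is 31 days; tolling adds 31 days: July 6, 1993 + 31 days = August 6, 1993.
Tolling adds 48 days: August 6, 1993 + 48 days = September 23, 1993.
September 23, 1993 is a Thursday and not a legal holiday, so no extension applies.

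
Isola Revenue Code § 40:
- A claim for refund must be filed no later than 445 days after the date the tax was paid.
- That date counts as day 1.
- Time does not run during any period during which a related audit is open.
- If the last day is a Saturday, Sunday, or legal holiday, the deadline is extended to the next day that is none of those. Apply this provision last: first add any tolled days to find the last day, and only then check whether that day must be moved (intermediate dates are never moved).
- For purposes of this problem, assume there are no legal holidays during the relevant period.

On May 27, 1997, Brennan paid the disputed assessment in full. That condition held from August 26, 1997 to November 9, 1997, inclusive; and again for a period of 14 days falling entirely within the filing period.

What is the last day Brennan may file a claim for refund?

Counting May 27, 1997 as day 1, day 445 is August 14, 1998.
From August 26, 1997 through November 9, 1997 inclusive is 76 days; tolling adds 76 days: August 14, 1998 + 76 days = October 29, 1998.
Tolling adds 14 days: October 29, 1998 + 14 days = November 12, 1998.
November 12, 1998 is a Thursday and not a legal holiday, so no extension applies.

November 12, 1998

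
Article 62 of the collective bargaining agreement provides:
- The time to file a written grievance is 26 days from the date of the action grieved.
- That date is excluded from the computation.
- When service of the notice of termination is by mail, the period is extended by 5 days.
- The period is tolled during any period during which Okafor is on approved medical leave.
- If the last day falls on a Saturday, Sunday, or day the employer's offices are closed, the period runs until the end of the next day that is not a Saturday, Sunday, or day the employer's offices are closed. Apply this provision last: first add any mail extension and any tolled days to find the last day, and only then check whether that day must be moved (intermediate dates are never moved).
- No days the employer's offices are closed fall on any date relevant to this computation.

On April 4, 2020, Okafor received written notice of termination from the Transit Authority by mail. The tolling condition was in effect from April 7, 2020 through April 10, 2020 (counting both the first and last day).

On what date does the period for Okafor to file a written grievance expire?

May 11, 2020

26 days after April 4, 2020 is April 30, 2020.
Service was by mail, adding 5 days: April 30, 2020 + 5 days = May 5, 2020.
From April 7, 2020 through April 10, 2020 inclusive is 4 days; tolling adds 4 days: May 5, 2020 + 4 days = May 9, 2020.
May 9, 2020 is Saturday; May 10, 2020 is Sunday. The next qualifying day is May 11, 2020.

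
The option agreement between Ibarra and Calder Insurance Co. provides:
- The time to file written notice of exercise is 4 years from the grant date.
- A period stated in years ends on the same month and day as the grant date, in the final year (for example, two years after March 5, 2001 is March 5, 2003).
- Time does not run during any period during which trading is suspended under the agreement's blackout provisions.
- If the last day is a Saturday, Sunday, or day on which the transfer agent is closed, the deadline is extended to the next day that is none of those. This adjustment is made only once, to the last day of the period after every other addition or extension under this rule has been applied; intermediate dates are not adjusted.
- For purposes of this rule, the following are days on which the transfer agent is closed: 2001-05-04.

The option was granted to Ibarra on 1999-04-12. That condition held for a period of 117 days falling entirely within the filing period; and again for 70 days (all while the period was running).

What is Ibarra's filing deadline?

4 years after 1999-04-12 is April 12, 2003.
Tolling adds 117 days: April 12, 2003 + 117 days = August 7, 2003.
Tolling adds 70 days: August 7, 2003 + 70 days = October 16, 2003.
October 16, 2003 is a Thursday and not a day on which the transfer agent is closed, so no extension applies.

October 16, 2003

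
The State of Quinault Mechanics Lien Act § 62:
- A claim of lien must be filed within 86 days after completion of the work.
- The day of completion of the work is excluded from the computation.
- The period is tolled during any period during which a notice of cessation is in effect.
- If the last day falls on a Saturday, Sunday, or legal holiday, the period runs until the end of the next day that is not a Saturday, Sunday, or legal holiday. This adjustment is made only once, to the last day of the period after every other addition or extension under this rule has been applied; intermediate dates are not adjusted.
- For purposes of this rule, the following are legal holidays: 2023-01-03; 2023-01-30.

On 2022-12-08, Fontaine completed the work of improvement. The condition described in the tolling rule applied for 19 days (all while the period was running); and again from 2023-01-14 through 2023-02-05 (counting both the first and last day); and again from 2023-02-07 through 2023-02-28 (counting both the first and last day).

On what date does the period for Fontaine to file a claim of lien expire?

May 8, 2023

86 days after 2022-12-08 is March 4, 2023.
Tolling adds 19 days: March 4, 2023 + 19 days = March 23, 2023.
From January 14, 2023 through February 5, 2023 inclusive is 23 days; tolling adds 23 days: March 23, 2023 + 23 days = April 15, 2023.
From February 7, 2023 through February 28, 2023 inclusive is 22 days; tolling adds 22 days: April 15, 2023 + 22 days = May 7, 2023.
May 7, 2023 is Sunday. The next qualifying day is May 8, 2023.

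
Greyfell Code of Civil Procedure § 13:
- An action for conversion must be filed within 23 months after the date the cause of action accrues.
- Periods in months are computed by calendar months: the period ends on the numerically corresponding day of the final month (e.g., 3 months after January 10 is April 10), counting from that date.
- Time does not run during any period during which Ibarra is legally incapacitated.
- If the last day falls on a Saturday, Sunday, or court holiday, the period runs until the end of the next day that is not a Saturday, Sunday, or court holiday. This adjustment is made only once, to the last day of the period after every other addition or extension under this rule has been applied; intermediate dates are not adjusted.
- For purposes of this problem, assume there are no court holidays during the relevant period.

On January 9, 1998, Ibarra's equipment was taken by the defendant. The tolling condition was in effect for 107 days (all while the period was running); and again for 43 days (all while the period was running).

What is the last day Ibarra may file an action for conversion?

23 months after January 9, 1998 is December 9, 1999.
Tolling adds 107 days: December 9, 1999 + 107 days = March 25, 2000.
Tolling adds 43 days: March 25, 2000 + 43 days = May 7, 2000.
May 7, 2000 is Sunday. The next qualifying day is May 8, 2000.

May 8, 2000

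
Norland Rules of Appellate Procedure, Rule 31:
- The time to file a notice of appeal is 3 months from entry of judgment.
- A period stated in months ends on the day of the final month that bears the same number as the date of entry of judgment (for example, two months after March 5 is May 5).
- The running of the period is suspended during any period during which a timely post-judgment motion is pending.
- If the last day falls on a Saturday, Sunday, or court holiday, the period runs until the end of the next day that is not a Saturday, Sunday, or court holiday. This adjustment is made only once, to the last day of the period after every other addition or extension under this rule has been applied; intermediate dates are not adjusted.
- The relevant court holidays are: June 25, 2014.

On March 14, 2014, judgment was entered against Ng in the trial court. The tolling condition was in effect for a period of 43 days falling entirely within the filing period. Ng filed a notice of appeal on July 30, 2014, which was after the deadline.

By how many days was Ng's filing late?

3 months after March 14, 2014 is June 14, 2014.
Tolling adds 43 days: June 14, 2014 + 43 days = July 27, 2014.
July 27, 2014 is Sunday. The next qualifying day is July 28, 2014.
The deadline is July 28, 2014; from July 28, 2014 to July 30, 2014 is 2 days.

2 days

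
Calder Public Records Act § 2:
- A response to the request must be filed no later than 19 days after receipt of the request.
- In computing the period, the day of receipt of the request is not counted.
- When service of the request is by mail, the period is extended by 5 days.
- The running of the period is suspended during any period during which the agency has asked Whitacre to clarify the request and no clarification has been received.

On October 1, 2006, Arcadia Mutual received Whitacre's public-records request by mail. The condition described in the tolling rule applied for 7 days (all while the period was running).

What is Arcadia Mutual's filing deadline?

19 days after October 1, 2006 is October 20, 2006.
Service was by mail, adding 5 days: October 20, 2006 + 5 days = October 25, 2006.
Tolling adds 7 days: October 25, 2006 + 7 days = November 1, 2006.

November 1, 2006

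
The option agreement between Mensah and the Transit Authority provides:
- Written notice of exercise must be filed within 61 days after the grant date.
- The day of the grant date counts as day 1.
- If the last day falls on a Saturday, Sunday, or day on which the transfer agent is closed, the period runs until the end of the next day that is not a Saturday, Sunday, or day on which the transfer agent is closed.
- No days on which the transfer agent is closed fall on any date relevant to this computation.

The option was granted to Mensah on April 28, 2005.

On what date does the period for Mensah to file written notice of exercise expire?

Counting April 28, 2005 as day 1, day 61 is June 27, 2005.
June 27, 2005 is a Monday and not a day on which the transfer agent is closed, so no extension applies.

June 27, 2005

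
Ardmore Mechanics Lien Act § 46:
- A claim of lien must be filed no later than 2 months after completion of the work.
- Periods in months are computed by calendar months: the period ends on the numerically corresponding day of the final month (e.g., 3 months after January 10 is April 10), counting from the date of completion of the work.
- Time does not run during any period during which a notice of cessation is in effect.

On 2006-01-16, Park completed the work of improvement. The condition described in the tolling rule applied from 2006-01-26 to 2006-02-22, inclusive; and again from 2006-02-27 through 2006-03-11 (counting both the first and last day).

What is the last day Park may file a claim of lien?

2 months after 2006-01-16 is March 16, 2006.
From January 26, 2006 through February 22, 2006 inclusive is 28 days; tolling adds 28 days: March 16, 2006 + 28 days = April 13, 2006.
From February 27, 2006 through March 11, 2006 inclusive is 13 days; tolling adds 13 days: April 13, 2006 + 13 days = April 26, 2006.

April 26, 2006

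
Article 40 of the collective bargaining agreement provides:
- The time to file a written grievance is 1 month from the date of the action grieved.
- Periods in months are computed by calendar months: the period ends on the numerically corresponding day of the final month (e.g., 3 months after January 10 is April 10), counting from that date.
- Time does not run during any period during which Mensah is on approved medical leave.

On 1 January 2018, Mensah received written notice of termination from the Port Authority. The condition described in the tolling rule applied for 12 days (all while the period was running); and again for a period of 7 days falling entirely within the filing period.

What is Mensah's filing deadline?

February 20, 2018

1 month after 1 January 2018 is February 1, 2018.
Tolling adds 12 days: February 1, 2018 + 12 days = February 13, 2018.
Tolling adds 7 days: February 13, 2018 + 7 days = February 20, 2018.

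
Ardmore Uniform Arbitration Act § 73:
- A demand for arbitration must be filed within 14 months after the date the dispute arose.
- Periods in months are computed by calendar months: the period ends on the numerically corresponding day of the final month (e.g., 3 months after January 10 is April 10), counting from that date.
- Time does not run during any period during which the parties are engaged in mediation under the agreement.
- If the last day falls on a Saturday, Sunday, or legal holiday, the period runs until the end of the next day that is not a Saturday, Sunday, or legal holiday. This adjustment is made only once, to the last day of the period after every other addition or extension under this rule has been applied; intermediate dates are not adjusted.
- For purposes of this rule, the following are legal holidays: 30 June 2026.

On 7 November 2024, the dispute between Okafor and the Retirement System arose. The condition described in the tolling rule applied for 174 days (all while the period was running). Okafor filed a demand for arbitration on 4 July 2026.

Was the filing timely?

14 months after 7 November 2024 is January 7, 2026.
Tolling adds 174 days: January 7, 2026 + 174 days = June 30, 2026.
June 30, 2026 is a listed holiday. The next qualifying day is July 1, 2026.
The deadline is July 1, 2026; the filing on July 4, 2026 is after that date.

No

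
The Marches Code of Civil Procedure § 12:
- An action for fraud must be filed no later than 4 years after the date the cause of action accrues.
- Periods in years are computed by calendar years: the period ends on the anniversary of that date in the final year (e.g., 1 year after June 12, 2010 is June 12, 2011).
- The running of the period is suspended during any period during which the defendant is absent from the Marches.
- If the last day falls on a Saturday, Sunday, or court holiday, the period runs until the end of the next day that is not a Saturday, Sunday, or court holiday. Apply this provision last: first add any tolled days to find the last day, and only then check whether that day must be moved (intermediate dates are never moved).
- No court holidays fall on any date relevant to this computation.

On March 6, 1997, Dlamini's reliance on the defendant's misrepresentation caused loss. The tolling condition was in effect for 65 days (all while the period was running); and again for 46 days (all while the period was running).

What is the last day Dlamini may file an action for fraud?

4 years after March 6, 1997 is March 6, 2001.
Tolling adds 65 days: March 6, 2001 + 65 days = May 10, 2001.
Tolling adds 46 days: May 10, 2001 + 46 days = June 25, 2001.
June 25, 2001 is a Monday and not a court holiday, so no extension applies.

June 25, 2001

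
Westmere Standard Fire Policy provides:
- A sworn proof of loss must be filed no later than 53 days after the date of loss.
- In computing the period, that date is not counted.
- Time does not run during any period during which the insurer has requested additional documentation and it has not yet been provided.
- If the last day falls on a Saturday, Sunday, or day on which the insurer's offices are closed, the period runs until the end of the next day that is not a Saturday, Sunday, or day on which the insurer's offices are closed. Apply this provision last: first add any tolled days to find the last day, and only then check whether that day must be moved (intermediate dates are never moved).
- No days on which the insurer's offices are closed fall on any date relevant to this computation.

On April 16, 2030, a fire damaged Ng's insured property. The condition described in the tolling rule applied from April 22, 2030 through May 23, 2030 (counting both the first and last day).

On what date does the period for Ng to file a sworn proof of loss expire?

July 10, 2030

53 days after April 16, 2030 is June 8, 2030.
From April 22, 2030 through May 23, 2030 inclusive is 32 days; tolling adds 32 days: June 8, 2030 + 32 days = July 10, 2030.
July 10, 2030 is a Wednesday and not a day on which the insurer's offices are closed, so no extension applies.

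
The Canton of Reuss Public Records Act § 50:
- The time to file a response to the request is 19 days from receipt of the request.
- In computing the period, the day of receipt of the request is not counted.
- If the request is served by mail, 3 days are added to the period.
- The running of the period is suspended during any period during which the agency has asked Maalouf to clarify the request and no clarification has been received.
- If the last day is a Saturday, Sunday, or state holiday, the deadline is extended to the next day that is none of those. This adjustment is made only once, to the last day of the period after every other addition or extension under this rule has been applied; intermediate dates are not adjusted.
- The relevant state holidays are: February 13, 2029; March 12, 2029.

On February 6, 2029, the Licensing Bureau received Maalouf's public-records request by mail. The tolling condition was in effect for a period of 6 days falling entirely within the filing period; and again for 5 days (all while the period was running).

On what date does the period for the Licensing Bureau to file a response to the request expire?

19 days after February 6, 2029 is February 25, 2029.
Service was by mail, adding 3 days: February 25, 2029 + 3 days = February 28, 2029.
Tolling adds 6 days: February 28, 2029 + 6 days = March 6, 2029.
Tolling adds 5 days: March 6, 2029 + 5 days = March 11, 2029.
March 11, 2029 is Sunday; March 12, 2029 is a listed holiday. The next qualifying day is March 13, 2029.

March 13, 2029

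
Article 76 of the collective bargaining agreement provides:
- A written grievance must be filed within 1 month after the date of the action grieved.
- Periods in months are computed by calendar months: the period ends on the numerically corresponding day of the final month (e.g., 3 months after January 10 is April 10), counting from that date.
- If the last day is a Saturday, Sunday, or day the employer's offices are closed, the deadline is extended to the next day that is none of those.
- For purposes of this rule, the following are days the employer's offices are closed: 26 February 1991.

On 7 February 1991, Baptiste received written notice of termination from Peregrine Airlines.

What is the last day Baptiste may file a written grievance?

March 7, 1991

1 month after 7 February 1991 is March 7, 1991.
March 7, 1991 is a Thursday and not a day the employer's offices are closed, so no extension applies.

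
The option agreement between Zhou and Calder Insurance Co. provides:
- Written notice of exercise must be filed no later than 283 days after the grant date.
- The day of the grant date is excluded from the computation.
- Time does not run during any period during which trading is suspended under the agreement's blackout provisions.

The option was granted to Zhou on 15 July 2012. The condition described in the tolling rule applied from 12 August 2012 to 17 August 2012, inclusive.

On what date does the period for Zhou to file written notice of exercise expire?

April 30, 2013

283 days after 15 July 2012 is April 24, 2013.
From August 12, 2012 through August 17, 2012 inclusive is 6 days; tolling adds 6 days: April 24, 2013 + 6 days = April 30, 2013.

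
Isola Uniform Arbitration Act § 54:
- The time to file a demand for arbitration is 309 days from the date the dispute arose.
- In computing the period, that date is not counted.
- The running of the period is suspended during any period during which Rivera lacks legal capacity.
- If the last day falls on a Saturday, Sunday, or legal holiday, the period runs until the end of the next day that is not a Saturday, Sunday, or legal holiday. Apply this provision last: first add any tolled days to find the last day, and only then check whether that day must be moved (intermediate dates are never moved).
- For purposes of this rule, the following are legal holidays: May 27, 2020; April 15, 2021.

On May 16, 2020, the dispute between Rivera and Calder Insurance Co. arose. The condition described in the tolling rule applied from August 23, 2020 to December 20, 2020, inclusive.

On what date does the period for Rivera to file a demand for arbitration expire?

July 19, 2021

309 days after May 16, 2020 is March 21, 2021.
From August 23, 2020 through December 20, 2020 inclusive is 120 days; tolling adds 120 days: March 21, 2021 + 120 days = July 19, 2021.
July 19, 2021 is a Monday and not a legal holiday, so no extension applies.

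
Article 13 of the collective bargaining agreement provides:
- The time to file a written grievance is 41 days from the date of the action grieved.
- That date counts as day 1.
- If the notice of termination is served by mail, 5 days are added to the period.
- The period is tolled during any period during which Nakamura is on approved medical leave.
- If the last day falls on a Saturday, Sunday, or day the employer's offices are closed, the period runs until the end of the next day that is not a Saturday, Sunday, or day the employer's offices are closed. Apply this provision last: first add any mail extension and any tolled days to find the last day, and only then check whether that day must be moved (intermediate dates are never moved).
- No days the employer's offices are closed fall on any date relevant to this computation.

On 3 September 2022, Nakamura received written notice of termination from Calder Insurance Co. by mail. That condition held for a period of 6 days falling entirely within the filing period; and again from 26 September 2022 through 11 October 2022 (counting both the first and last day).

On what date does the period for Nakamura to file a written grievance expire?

Counting 3 September 2022 as day 1, day 41 is October 13, 2022.
Service was by mail, adding 5 days: October 13, 2022 + 5 days = October 18, 2022.
Tolling adds 6 days: October 18, 2022 + 6 days = October 24, 2022.
From September 26, 2022 through October 11, 2022 inclusive is 16 days; tolling adds 16 days: October 24, 2022 + 16 days = November 9, 2022.
November 9, 2022 is a Wednesday and not a day the employer's offices are closed, so no extension applies.

November 9, 2022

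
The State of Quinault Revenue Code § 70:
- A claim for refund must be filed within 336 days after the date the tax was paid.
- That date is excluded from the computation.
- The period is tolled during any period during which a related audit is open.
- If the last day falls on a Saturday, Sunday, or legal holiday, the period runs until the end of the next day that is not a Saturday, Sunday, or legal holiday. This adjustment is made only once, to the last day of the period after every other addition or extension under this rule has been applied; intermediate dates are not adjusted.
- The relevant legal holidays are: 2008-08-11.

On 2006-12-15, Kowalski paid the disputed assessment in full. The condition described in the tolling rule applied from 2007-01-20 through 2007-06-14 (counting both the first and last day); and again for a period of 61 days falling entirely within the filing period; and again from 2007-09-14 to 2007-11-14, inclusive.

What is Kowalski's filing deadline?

August 12, 2008

336 days after 2006-12-15 is November 16, 2007.
From January 20, 2007 through June 14, 2007 inclusive is 146 days; tolling adds 146 days: November 16, 2007 + 146 days = April 10, 2008.
Tolling adds 61 days: April 10, 2008 + 61 days = June 10, 2008.
From September 14, 2007 through November 14, 2007 inclusive is 62 days; tolling adds 62 days: June 10, 2008 + 62 days = August 11, 2008.
August 11, 2008 is a listed holiday. The next qualifying day is August 12, 2008.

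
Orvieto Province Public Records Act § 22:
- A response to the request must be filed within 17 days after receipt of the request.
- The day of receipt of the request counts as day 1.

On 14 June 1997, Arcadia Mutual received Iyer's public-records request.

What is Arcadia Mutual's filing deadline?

June 30, 1997

Counting 14 June 1997 as day 1, day 17 is June 30, 1997.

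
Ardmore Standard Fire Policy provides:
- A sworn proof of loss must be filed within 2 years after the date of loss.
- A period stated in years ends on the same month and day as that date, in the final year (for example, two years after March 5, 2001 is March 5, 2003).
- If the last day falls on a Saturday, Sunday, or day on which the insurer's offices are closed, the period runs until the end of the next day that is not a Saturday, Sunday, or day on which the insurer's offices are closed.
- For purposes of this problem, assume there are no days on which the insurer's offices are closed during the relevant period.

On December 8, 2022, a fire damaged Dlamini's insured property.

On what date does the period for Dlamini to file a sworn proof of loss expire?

2 years after December 8, 2022 is December 8, 2024.
December 8, 2024 is Sunday. The next qualifying day is December 9, 2024.

December 9, 2024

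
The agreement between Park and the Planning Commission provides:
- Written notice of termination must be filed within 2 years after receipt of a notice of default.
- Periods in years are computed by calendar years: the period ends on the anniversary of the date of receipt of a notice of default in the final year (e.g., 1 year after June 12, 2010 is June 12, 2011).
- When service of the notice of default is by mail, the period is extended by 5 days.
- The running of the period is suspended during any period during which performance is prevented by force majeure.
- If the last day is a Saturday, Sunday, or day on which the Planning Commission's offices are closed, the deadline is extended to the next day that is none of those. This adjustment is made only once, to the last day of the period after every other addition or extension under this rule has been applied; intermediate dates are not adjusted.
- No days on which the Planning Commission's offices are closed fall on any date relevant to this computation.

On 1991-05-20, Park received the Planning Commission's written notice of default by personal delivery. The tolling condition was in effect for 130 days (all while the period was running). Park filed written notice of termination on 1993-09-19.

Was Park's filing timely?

Yes

2 years after 1991-05-20 is May 20, 1993.
Service was not by mail, so no mail extension applies.
Tolling adds 130 days: May 20, 1993 + 130 days = September 27, 1993.
September 27, 1993 is a Monday and not a day on which the Planning Commission's offices are closed, so no extension applies.
The deadline is September 27, 1993; the filing on September 19, 1993 is on or before that date.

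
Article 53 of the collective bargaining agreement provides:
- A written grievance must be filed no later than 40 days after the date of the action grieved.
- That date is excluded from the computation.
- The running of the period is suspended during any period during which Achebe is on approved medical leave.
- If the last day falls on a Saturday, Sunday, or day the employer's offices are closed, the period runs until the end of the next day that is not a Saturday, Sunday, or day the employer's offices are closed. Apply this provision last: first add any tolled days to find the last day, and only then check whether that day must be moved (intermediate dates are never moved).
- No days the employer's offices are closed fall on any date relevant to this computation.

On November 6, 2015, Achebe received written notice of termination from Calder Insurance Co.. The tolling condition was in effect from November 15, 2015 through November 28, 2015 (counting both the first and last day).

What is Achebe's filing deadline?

40 days after November 6, 2015 is December 16, 2015.
From November 15, 2015 through November 28, 2015 inclusive is 14 days; tolling adds 14 days: December 16, 2015 + 14 days = December 30, 2015.
December 30, 2015 is a Wednesday and not a day the employer's offices are closed, so no extension applies.

December 30, 2015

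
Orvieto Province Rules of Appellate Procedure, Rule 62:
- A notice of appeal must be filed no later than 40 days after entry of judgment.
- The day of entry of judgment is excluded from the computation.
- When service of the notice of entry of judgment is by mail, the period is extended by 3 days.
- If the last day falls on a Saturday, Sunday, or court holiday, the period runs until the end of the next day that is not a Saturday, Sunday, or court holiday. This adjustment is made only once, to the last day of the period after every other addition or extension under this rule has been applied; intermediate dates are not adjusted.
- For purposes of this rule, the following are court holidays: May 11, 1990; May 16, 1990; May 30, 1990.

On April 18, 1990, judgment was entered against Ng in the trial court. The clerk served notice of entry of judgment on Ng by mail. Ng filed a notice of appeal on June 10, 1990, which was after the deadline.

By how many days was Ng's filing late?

10 days

40 days after April 18, 1990 is May 28, 1990.
Service was by mail, adding 3 days: May 28, 1990 + 3 days = May 31, 1990.
May 31, 1990 is a Thursday and not a court holiday, so no extension applies.
The deadline is May 31, 1990; from May 31, 1990 to June 10, 1990 is 10 days.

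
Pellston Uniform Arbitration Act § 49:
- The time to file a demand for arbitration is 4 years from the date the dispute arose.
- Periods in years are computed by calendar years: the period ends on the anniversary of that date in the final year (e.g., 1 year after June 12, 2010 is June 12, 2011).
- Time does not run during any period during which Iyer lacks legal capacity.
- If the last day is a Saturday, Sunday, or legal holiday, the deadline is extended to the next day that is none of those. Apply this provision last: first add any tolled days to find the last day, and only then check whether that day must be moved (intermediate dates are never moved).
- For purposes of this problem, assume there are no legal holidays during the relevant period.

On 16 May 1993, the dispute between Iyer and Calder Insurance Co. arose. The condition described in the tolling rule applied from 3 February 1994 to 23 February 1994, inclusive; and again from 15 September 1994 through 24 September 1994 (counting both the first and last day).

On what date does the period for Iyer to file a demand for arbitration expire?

4 years after 16 May 1993 is May 16, 1997.
From February 3, 1994 through February 23, 1994 inclusive is 21 days; tolling adds 21 days: May 16, 1997 + 21 days = June 6, 1997.
From September 15, 1994 through September 24, 1994 inclusive is 10 days; tolling adds 10 days: June 6, 1997 + 10 days = June 16, 1997.
June 16, 1997 is a Monday and not a legal holiday, so no extension applies.

June 16, 1997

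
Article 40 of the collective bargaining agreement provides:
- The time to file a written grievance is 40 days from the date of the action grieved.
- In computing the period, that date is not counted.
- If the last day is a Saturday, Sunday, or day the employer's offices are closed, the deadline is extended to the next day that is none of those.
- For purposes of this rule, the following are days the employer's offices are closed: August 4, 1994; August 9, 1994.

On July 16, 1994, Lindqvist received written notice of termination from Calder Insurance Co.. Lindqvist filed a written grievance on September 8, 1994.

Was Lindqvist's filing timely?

No

40 days after July 16, 1994 is August 25, 1994.
August 25, 1994 is a Thursday and not a day the employer's offices are closed, so no extension applies.
The deadline is August 25, 1994; the filing on September 8, 1994 is after that date.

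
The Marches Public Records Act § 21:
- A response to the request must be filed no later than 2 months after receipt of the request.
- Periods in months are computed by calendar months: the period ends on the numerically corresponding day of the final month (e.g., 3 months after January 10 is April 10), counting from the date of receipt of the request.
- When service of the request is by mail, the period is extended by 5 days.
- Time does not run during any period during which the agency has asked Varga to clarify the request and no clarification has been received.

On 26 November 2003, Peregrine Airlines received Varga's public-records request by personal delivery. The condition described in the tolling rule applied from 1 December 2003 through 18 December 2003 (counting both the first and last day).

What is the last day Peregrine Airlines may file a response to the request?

February 13, 2004

2 months after 26 November 2003 is January 26, 2004.
Service was not by mail, so no mail extension applies.
From December 1, 2003 through December 18, 2003 inclusive is 18 days; tolling adds 18 days: January 26, 2004 + 18 days = February 13, 2004.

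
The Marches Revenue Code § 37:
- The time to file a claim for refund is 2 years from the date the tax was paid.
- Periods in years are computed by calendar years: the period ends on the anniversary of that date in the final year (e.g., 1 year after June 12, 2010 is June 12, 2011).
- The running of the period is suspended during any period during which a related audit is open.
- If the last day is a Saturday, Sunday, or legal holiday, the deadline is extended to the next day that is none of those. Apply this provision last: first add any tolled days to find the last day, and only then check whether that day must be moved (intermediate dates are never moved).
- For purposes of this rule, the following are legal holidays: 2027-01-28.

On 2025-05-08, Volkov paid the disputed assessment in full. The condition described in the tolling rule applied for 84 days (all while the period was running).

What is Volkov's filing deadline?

August 2, 2027

2 years after 2025-05-08 is May 8, 2027.
Tolling adds 84 days: May 8, 2027 + 84 days = July 31, 2027.
July 31, 2027 is Saturday; August 1, 2027 is Sunday. The next qualifying day is August 2, 2027.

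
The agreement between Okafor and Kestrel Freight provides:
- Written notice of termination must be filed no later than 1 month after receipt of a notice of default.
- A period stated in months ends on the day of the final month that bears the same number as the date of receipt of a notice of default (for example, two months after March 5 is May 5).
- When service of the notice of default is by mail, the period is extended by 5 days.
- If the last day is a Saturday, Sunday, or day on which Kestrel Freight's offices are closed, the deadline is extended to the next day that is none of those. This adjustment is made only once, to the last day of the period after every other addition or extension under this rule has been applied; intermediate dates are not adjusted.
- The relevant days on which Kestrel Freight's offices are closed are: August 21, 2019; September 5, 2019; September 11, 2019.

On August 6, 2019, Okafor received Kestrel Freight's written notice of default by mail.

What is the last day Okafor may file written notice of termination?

September 12, 2019

1 month after August 6, 2019 is September 6, 2019.
Service was by mail, adding 5 days: September 6, 2019 + 5 days = September 11, 2019.
September 11, 2019 is a listed holiday. The next qualifying day is September 12, 2019.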